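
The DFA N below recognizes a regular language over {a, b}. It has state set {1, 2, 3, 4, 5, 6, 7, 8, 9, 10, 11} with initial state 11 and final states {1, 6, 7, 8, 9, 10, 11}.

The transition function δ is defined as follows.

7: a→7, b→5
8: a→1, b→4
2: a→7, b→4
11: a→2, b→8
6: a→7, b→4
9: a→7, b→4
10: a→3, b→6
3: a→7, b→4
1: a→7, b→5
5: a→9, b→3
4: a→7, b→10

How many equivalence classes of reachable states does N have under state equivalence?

6

Every state is reachable, so we keep all 11.
P0 = {1,6,7,8,9,10,11} | {2,3,4,5}.
On input a, block {1,6,7,8,9,10,11} splits into {1,6,7,8,9} and {10,11}.
Split {2,3,4,5} by δ(·,b) → {2,3,5} and {4}.
On input b, block {1,6,7,8,9} splits into {6,8,9} and {1,7}.
On input a, block {2,3,5} splits into {2,3} and {5}.
The partition is now stable with 6 blocks: {6,8,9} | {2,3} | {10,11} | {4} | {1,7} | {5}.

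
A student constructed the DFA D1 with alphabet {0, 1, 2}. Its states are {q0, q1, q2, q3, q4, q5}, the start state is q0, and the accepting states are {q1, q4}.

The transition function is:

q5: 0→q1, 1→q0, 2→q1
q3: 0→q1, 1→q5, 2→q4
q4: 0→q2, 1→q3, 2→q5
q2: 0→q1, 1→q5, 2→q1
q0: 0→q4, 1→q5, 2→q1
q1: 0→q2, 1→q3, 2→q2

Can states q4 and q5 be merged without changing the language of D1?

No

P0 = {q1,q4} | {q0,q2,q3,q5}.
No further refinement is possible. Final partition (2 blocks): {q1,q4} | {q0,q2,q3,q5}.
q4 and q5 end up in different blocks, so they are distinguishable. For instance, the string 'ε' is accepted from only q4.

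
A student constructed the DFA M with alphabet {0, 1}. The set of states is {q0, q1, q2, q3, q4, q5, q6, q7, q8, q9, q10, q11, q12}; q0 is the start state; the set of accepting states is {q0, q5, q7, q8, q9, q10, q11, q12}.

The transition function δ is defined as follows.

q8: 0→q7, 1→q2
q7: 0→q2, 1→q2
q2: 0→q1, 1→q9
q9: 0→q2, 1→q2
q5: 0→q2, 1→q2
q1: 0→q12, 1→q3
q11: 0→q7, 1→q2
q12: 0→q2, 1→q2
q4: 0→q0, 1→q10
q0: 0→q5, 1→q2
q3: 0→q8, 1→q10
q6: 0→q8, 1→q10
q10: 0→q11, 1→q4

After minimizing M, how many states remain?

States {q6} cannot be reached from the start state, so discard them.
Initial partition by acceptance: {q0,q5,q7,q8,q9,q10,q11,q12} | {q1,q2,q3,q4}.
On input 0, block {q0,q5,q7,q8,q9,q10,q11,q12} splits into {q0,q8,q10,q11} and {q5,q7,q9,q12}.
Refine {q0,q8,q10,q11} on symbol 0: members go to different blocks, giving {q0,q8,q11} and {q10}.
Split {q1,q2,q3,q4} by δ(·,0) → {q3,q4} and {q1} and {q2}.
No further refinement is possible. Final partition (6 blocks): {q0,q8,q11} | {q3,q4} | {q5,q7,q9,q12} | {q10} | {q1} | {q2}.

6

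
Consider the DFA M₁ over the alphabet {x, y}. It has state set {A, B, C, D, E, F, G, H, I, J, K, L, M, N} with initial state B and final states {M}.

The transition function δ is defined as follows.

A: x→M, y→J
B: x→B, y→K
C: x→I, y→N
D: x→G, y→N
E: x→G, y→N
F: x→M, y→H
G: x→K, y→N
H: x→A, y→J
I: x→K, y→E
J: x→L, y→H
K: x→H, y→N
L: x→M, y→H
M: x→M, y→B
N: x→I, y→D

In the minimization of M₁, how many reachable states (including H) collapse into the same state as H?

2

States {C,F} cannot be reached from the start state, so discard them.
P0 = {M} | {A,B,D,E,G,H,I,J,K,L,N}.
On input x, block {A,B,D,E,G,H,I,J,K,L,N} splits into {B,D,E,G,H,I,J,K,N} and {A,L}.
Refine {B,D,E,G,H,I,J,K,N} on symbol x: members go to different blocks, giving {B,D,E,G,I,K,N} and {H,J}.
Refine {B,D,E,G,I,K,N} on symbol x: members go to different blocks, giving {B,D,E,G,I,N} and {K}.
Refine {B,D,E,G,I,N} on symbol x: members go to different blocks, giving {B,D,E,N} and {G,I}.
Split {B,D,E,N} by δ(·,x) → {D,E,N} and {B}.
Stable partition: {M} | {D,E,N} | {A,L} | {H,J} | {K} | {G,I} | {B} — 7 equivalence classes.
State H belongs to the block {H,J}, which has 2 states.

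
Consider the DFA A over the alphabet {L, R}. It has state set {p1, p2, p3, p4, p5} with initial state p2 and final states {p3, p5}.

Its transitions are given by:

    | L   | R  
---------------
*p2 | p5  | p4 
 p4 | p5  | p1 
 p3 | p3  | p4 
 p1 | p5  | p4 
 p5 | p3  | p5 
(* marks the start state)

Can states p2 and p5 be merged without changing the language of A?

All states are reachable from the start state.
Initial partition by acceptance: {p3,p5} | {p1,p2,p4}.
Split {p3,p5} by δ(·,R) → {p3} and {p5}.
No further refinement is possible. Final partition (3 blocks): {p3} | {p1,p2,p4} | {p5}.
p2 and p5 end up in different blocks, so they are distinguishable. For instance, the string 'ε' is accepted from only p5.

No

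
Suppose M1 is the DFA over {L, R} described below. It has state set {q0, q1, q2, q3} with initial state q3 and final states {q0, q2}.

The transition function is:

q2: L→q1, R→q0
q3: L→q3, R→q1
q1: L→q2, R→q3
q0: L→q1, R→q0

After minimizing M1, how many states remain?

3

All states are reachable from the start state.
Initial partition by acceptance: {q0,q2} | {q1,q3}.
Split {q1,q3} by δ(·,L) → {q1} and {q3}.
Stable partition: {q0,q2} | {q1} | {q3} — 3 equivalence classes.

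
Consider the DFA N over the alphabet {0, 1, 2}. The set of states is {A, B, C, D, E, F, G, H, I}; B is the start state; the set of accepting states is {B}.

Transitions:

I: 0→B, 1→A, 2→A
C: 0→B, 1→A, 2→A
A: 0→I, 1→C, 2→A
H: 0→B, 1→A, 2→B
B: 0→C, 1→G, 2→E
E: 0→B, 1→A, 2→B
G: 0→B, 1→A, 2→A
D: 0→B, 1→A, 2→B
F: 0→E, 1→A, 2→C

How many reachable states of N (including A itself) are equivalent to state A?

States {D,F,H} cannot be reached from the start state, so discard them.
Initial partition by acceptance: {B} | {A,C,E,G,I}.
Split {A,C,E,G,I} by δ(·,0) → {C,E,G,I} and {A}.
Refine {C,E,G,I} on symbol 2: members go to different blocks, giving {C,G,I} and {E}.
The partition is now stable with 4 blocks: {B} | {C,G,I} | {A} | {E}.
State A belongs to the block {A}, which has 1 states.

1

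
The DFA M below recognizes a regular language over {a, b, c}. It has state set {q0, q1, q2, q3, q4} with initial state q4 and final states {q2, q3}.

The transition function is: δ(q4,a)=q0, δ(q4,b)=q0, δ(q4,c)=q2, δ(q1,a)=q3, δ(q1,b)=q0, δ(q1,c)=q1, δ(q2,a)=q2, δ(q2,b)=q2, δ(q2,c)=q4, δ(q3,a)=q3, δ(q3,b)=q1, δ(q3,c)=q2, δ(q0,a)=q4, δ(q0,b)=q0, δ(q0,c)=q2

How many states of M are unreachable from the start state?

BFS from q4 reaches {q0, q2, q4}; the 2 state(s) q1, q3 are never visited.

2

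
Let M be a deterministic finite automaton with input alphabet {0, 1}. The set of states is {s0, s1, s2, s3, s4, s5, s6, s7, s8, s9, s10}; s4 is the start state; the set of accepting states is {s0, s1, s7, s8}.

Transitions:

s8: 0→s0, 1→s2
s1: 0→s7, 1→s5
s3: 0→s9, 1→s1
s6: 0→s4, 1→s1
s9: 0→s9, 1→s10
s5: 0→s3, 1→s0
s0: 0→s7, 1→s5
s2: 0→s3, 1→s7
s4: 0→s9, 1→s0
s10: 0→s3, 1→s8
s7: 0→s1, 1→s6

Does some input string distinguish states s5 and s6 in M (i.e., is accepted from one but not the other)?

Every state is reachable, so we keep all 11.
Start with accepting vs non-accepting: {s0,s1,s7,s8} | {s2,s3,s4,s5,s6,s9,s10}.
On input 1, block {s2,s3,s4,s5,s6,s9,s10} splits into {s2,s3,s4,s5,s6,s10} and {s9}.
On input 0, block {s2,s3,s4,s5,s6,s10} splits into {s2,s5,s6,s10} and {s3,s4}.
Stable partition: {s0,s1,s7,s8} | {s2,s5,s6,s10} | {s9} | {s3,s4} — 4 equivalence classes.
s5 and s6 lie in the same block of the stable partition, so they are equivalent — no string distinguishes them.

No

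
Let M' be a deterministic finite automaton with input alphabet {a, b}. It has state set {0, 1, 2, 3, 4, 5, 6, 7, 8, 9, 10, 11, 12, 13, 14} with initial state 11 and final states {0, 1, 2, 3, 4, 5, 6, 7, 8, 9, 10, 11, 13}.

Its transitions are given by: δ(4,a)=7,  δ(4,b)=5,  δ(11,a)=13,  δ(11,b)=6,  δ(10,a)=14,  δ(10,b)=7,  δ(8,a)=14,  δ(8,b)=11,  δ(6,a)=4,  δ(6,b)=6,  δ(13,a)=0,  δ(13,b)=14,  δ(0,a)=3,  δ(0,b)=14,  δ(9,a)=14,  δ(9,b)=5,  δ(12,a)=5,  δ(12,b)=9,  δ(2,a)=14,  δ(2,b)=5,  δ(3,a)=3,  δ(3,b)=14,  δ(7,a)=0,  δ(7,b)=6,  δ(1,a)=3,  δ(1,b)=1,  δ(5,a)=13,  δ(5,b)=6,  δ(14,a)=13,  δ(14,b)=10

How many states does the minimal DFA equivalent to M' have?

6

First remove the unreachable states {1,2,8,9,12}; 10 states remain.
Start with accepting vs non-accepting: {0,3,4,5,6,7,10,11,13} | {14}.
Refine {0,3,4,5,6,7,10,11,13} on symbol a: members go to different blocks, giving {0,3,4,5,6,7,11,13} and {10}.
On input b, block {0,3,4,5,6,7,11,13} splits into {4,5,6,7,11} and {0,3,13}.
Split {4,5,6,7,11} by δ(·,a) → {5,7,11} and {4,6}.
Split {4,6} by δ(·,a) → {4} and {6}.
Stable partition: {5,7,11} | {14} | {10} | {0,3,13} | {4} | {6} — 6 equivalence classes.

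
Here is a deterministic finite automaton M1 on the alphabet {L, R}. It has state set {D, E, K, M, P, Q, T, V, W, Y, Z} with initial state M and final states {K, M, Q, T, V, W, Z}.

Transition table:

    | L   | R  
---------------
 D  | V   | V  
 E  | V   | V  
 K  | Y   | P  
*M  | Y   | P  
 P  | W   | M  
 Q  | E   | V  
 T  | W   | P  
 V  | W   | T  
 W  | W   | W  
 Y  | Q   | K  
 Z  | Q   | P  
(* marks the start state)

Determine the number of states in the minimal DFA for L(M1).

8

First remove the unreachable states {D,Z}; 9 states remain.
P0 = {K,M,Q,T,V,W} | {E,P,Y}.
Split {K,M,Q,T,V,W} by δ(·,L) → {K,M,Q} and {T,V,W}.
Split {K,M,Q} by δ(·,R) → {K,M} and {Q}.
On input L, block {E,P,Y} splits into {E,P} and {Y}.
On input R, block {E,P} splits into {E} and {P}.
Refine {T,V,W} on symbol R: members go to different blocks, giving {V,W} and {T}.
Refine {V,W} on symbol R: members go to different blocks, giving {V} and {W}.
No further refinement is possible. Final partition (8 blocks): {K,M} | {E} | {V} | {Q} | {Y} | {P} | {T} | {W}.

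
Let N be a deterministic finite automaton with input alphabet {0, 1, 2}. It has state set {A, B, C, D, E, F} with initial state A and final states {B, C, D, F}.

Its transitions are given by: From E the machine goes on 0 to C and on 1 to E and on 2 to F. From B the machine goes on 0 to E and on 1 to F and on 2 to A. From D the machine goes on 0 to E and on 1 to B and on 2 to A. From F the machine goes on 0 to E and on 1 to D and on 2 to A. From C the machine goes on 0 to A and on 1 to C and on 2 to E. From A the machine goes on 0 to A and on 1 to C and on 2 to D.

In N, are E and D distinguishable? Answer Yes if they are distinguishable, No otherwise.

Yes

All states are reachable from the start state.
P0 = {B,C,D,F} | {A,E}.
Refine {A,E} on symbol 0: members go to different blocks, giving {A} and {E}.
Refine {B,C,D,F} on symbol 0: members go to different blocks, giving {B,D,F} and {C}.
Stable partition: {B,D,F} | {A} | {E} | {C} — 4 equivalence classes.
E and D end up in different blocks, so they are distinguishable. For instance, the string 'ε' is accepted from only D.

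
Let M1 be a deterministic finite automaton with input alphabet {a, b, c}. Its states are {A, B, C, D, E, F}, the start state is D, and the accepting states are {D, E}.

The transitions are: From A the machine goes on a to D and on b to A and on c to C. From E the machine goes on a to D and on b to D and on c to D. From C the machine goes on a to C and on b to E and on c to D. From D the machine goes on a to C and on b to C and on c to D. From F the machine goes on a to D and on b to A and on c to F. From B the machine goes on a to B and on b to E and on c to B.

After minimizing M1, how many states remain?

States {A,B,F} cannot be reached from the start state, so discard them.
P0 = {D,E} | {C}.
Split {D,E} by δ(·,a) → {D} and {E}.
The partition is now stable with 3 blocks: {D} | {C} | {E}.

3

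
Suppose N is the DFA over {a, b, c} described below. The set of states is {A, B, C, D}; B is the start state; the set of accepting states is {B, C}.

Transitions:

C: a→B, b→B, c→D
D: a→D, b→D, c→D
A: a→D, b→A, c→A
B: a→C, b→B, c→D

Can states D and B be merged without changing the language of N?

States {A} cannot be reached from the start state, so discard them.
Start with accepting vs non-accepting: {B,C} | {D}.
The partition is now stable with 2 blocks: {B,C} | {D}.
D and B end up in different blocks, so they are distinguishable. For instance, the string 'ε' is accepted from only B.

No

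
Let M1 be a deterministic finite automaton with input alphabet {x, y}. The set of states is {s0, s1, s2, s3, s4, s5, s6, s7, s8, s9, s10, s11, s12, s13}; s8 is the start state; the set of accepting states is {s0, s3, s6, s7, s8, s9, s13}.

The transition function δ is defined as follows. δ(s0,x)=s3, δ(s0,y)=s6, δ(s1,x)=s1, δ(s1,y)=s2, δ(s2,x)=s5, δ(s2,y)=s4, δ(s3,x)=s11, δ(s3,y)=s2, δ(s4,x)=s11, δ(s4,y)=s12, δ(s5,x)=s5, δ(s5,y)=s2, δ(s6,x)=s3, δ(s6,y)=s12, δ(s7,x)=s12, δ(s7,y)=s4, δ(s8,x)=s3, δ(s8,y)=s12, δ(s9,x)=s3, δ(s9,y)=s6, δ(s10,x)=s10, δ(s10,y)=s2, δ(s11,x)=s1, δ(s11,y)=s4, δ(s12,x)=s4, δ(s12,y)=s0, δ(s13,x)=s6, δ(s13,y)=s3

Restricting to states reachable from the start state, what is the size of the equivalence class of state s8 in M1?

2

Reachable states from the start: {s0,s1,s2,s3,s4,s5,s6,s8,s11,s12}. Unreachable: {s7,s9,s10,s13} — drop them.
P0 = {s0,s3,s6,s8} | {s1,s2,s4,s5,s11,s12}.
On input x, block {s0,s3,s6,s8} splits into {s0,s6,s8} and {s3}.
Refine {s0,s6,s8} on symbol y: members go to different blocks, giving {s6,s8} and {s0}.
On input y, block {s1,s2,s4,s5,s11,s12} splits into {s1,s2,s4,s5,s11} and {s12}.
Split {s1,s2,s4,s5,s11} by δ(·,y) → {s1,s2,s5,s11} and {s4}.
Refine {s1,s2,s5,s11} on symbol y: members go to different blocks, giving {s1,s5} and {s2,s11}.
The partition is now stable with 7 blocks: {s6,s8} | {s1,s5} | {s3} | {s0} | {s12} | {s4} | {s2,s11}.
State s8 belongs to the block {s6,s8}, which has 2 states.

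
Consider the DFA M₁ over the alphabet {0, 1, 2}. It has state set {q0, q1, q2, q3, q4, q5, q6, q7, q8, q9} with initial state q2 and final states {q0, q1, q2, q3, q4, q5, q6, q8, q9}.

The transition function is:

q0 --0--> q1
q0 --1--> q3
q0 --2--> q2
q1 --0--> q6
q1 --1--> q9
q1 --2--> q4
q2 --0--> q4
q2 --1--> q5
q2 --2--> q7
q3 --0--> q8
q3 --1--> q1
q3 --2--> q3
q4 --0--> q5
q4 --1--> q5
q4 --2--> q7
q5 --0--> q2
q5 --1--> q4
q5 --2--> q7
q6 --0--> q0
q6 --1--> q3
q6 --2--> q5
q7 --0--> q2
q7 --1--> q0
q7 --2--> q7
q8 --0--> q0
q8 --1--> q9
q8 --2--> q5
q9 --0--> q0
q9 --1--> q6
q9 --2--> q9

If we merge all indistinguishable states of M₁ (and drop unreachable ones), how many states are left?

Every state is reachable, so we keep all 10.
Initial partition by acceptance: {q0,q1,q2,q3,q4,q5,q6,q8,q9} | {q7}.
Split {q0,q1,q2,q3,q4,q5,q6,q8,q9} by δ(·,2) → {q0,q1,q3,q6,q8,q9} and {q2,q4,q5}.
Split {q0,q1,q3,q6,q8,q9} by δ(·,2) → {q0,q1,q6,q8} and {q3,q9}.
Stable partition: {q0,q1,q6,q8} | {q7} | {q2,q4,q5} | {q3,q9} — 4 equivalence classes.

4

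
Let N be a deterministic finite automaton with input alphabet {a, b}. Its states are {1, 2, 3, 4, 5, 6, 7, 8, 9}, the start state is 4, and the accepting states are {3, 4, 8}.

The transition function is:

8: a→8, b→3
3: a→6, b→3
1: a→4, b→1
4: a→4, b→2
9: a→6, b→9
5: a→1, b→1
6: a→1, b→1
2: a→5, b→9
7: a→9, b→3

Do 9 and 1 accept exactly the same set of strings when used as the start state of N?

Reachable states from the start: {1,2,4,5,6,9}. Unreachable: {3,7,8} — drop them.
Start with accepting vs non-accepting: {4} | {1,2,5,6,9}.
Split {1,2,5,6,9} by δ(·,a) → {2,5,6,9} and {1}.
Refine {2,5,6,9} on symbol a: members go to different blocks, giving {2,9} and {5,6}.
The partition is now stable with 4 blocks: {4} | {2,9} | {1} | {5,6}.
9 and 1 end up in different blocks, so they are distinguishable. For instance, the string 'a' is accepted from only 1.

No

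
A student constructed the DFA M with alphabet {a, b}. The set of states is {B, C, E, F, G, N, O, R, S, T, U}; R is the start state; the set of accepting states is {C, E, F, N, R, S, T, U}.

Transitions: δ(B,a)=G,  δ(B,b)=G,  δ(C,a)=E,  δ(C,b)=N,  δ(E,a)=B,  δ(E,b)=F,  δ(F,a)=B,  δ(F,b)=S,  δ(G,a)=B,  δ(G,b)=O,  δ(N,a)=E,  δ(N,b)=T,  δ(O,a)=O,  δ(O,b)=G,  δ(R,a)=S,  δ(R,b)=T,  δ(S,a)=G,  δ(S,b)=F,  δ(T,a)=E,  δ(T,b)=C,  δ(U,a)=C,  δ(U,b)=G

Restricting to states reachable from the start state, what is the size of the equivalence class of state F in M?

States {U} cannot be reached from the start state, so discard them.
P0 = {C,E,F,N,R,S,T} | {B,G,O}.
On input a, block {C,E,F,N,R,S,T} splits into {C,N,R,T} and {E,F,S}.
The partition is now stable with 3 blocks: {C,N,R,T} | {B,G,O} | {E,F,S}.
State F belongs to the block {E,F,S}, which has 3 states.

3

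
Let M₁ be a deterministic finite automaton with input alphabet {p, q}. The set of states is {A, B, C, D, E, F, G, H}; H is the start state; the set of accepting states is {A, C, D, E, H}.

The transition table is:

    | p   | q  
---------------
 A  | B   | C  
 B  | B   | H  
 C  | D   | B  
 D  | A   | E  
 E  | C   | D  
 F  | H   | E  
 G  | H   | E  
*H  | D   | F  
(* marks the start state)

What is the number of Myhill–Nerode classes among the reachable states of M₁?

7

States {G} cannot be reached from the start state, so discard them.
Initial partition by acceptance: {A,C,D,E,H} | {B,F}.
On input p, block {A,C,D,E,H} splits into {C,D,E,H} and {A}.
Refine {C,D,E,H} on symbol p: members go to different blocks, giving {C,E,H} and {D}.
On input p, block {C,E,H} splits into {C,H} and {E}.
Split {B,F} by δ(·,p) → {B} and {F}.
Refine {C,H} on symbol q: members go to different blocks, giving {C} and {H}.
The partition is now stable with 7 blocks: {C} | {B} | {A} | {D} | {E} | {F} | {H}.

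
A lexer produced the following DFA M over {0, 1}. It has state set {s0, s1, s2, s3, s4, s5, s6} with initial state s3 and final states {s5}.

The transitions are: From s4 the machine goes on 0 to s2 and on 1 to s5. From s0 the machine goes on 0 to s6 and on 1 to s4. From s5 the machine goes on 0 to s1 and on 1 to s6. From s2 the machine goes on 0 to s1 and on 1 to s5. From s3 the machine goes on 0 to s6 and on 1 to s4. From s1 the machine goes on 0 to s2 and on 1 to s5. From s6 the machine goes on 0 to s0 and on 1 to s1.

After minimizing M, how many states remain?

3

All states are reachable from the start state.
Initial partition by acceptance: {s5} | {s0,s1,s2,s3,s4,s6}.
Refine {s0,s1,s2,s3,s4,s6} on symbol 1: members go to different blocks, giving {s0,s3,s6} and {s1,s2,s4}.
No further refinement is possible. Final partition (3 blocks): {s5} | {s0,s3,s6} | {s1,s2,s4}.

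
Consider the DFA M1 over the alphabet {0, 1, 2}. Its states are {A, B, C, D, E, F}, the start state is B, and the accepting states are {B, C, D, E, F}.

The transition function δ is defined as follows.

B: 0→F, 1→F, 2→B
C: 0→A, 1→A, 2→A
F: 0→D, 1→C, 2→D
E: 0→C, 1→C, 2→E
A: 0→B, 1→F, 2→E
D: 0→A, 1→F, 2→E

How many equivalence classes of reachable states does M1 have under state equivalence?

Every state is reachable, so we keep all 6.
Initial partition by acceptance: {B,C,D,E,F} | {A}.
Refine {B,C,D,E,F} on symbol 0: members go to different blocks, giving {B,E,F} and {C,D}.
Refine {B,E,F} on symbol 0: members go to different blocks, giving {E,F} and {B}.
Refine {E,F} on symbol 2: members go to different blocks, giving {E} and {F}.
Refine {C,D} on symbol 1: members go to different blocks, giving {C} and {D}.
Stable partition: {E} | {A} | {C} | {B} | {F} | {D} — 6 equivalence classes.

6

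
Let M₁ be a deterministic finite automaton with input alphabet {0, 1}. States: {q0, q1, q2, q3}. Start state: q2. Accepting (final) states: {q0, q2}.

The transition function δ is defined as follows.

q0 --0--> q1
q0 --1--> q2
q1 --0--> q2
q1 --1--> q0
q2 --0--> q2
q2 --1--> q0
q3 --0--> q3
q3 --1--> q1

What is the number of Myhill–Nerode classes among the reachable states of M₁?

First remove the unreachable states {q3}; 3 states remain.
Initial partition by acceptance: {q0,q2} | {q1}.
Split {q0,q2} by δ(·,0) → {q0} and {q2}.
No further refinement is possible. Final partition (3 blocks): {q0} | {q1} | {q2}.

3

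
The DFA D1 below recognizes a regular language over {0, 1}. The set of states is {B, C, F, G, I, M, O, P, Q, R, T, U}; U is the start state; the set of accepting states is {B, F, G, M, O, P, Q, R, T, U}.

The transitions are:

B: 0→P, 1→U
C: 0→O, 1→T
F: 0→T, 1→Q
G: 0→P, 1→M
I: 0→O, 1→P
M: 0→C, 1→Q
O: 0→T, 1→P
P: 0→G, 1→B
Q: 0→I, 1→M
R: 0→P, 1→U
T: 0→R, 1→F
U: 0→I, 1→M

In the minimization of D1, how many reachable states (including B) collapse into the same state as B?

4

P0 = {B,F,G,M,O,P,Q,R,T,U} | {C,I}.
Refine {B,F,G,M,O,P,Q,R,T,U} on symbol 0: members go to different blocks, giving {B,F,G,O,P,R,T} and {M,Q,U}.
Refine {B,F,G,O,P,R,T} on symbol 1: members go to different blocks, giving {B,F,G,R} and {O,P,T}.
On input 0, block {O,P,T} splits into {P,T} and {O}.
The partition is now stable with 5 blocks: {B,F,G,R} | {C,I} | {M,Q,U} | {P,T} | {O}.
The equivalence class containing B is {B,F,G,R}, of size 4.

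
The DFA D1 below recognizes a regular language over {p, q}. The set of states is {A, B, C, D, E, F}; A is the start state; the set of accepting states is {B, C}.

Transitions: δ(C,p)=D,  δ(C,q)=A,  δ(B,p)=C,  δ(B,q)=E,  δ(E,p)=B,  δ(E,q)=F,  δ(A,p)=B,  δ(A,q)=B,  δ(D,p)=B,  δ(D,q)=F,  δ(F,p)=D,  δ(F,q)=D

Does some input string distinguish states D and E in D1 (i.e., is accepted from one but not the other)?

Initial partition by acceptance: {B,C} | {A,D,E,F}.
Refine {B,C} on symbol p: members go to different blocks, giving {B} and {C}.
Refine {A,D,E,F} on symbol p: members go to different blocks, giving {A,D,E} and {F}.
Refine {A,D,E} on symbol q: members go to different blocks, giving {D,E} and {A}.
Stable partition: {B} | {D,E} | {C} | {F} | {A} — 5 equivalence classes.
D and E lie in the same block of the stable partition, so they are equivalent — no string distinguishes them.

No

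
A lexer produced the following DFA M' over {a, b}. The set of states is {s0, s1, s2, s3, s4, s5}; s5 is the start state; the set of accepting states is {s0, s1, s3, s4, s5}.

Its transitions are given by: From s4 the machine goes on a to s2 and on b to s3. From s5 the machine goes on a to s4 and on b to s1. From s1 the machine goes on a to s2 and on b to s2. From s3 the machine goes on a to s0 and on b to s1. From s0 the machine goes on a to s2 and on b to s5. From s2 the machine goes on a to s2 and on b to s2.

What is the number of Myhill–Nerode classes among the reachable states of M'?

All states are reachable from the start state.
Start with accepting vs non-accepting: {s0,s1,s3,s4,s5} | {s2}.
Refine {s0,s1,s3,s4,s5} on symbol a: members go to different blocks, giving {s0,s1,s4} and {s3,s5}.
Split {s0,s1,s4} by δ(·,b) → {s0,s4} and {s1}.
The partition is now stable with 4 blocks: {s0,s4} | {s2} | {s3,s5} | {s1}.

4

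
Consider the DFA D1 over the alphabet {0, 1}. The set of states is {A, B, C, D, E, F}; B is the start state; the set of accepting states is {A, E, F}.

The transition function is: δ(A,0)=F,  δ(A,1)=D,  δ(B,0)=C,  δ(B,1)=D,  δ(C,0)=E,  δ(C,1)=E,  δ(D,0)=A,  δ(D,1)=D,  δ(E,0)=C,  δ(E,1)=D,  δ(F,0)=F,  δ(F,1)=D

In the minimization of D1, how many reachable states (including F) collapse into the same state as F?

2

Every state is reachable, so we keep all 6.
Initial partition by acceptance: {A,E,F} | {B,C,D}.
Split {A,E,F} by δ(·,0) → {A,F} and {E}.
Refine {B,C,D} on symbol 0: members go to different blocks, giving {B} and {C} and {D}.
No further refinement is possible. Final partition (5 blocks): {A,F} | {B} | {E} | {C} | {D}.
The equivalence class containing F is {A,F}, of size 2.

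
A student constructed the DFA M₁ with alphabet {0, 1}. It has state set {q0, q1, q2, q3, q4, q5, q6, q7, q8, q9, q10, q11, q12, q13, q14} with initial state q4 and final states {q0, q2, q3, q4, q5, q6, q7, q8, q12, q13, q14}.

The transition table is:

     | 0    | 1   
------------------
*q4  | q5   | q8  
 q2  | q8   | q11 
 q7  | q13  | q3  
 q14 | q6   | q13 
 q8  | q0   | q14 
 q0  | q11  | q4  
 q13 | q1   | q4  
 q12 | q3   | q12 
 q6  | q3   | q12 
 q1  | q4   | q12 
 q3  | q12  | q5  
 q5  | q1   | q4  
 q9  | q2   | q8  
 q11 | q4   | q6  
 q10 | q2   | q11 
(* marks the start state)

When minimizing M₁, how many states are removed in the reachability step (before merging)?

4

Starting at q4 and following transitions, the reachable set is {q0, q1, q3, q4, q5, q6, q8, q11, q12, q13, q14}. That leaves q2, q7, q9, q10 unreachable — 4 in total.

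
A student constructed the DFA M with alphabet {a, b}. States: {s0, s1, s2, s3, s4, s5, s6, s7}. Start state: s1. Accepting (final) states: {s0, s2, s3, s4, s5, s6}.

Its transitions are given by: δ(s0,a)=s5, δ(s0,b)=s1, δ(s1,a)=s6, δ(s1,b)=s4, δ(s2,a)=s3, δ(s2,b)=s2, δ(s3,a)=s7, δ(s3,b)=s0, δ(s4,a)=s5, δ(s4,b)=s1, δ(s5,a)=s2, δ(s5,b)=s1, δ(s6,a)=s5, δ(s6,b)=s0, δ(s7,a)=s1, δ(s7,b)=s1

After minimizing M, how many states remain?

7

Start with accepting vs non-accepting: {s0,s2,s3,s4,s5,s6} | {s1,s7}.
Split {s0,s2,s3,s4,s5,s6} by δ(·,a) → {s0,s2,s4,s5,s6} and {s3}.
On input a, block {s0,s2,s4,s5,s6} splits into {s0,s4,s5,s6} and {s2}.
Split {s0,s4,s5,s6} by δ(·,a) → {s0,s4,s6} and {s5}.
On input b, block {s0,s4,s6} splits into {s0,s4} and {s6}.
Split {s1,s7} by δ(·,a) → {s1} and {s7}.
Stable partition: {s0,s4} | {s1} | {s3} | {s2} | {s5} | {s6} | {s7} — 7 equivalence classes.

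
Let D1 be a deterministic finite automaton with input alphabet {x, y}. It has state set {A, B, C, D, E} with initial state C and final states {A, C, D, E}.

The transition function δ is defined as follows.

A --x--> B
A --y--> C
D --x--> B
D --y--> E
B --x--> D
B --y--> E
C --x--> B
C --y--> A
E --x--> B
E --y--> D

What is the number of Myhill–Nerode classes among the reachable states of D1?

Initial partition by acceptance: {A,C,D,E} | {B}.
No further refinement is possible. Final partition (2 blocks): {A,C,D,E} | {B}.

2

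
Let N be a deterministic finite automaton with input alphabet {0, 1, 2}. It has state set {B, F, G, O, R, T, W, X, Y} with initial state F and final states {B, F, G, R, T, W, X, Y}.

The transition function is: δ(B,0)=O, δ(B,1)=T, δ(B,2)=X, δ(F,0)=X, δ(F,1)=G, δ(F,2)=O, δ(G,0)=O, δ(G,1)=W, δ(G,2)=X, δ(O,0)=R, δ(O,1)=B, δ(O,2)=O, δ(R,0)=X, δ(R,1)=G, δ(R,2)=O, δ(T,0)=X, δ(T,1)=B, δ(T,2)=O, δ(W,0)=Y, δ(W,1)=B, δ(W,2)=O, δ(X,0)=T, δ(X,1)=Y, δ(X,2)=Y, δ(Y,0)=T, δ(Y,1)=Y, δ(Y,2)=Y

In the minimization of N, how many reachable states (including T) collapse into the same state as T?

Start with accepting vs non-accepting: {B,F,G,R,T,W,X,Y} | {O}.
On input 0, block {B,F,G,R,T,W,X,Y} splits into {F,R,T,W,X,Y} and {B,G}.
Refine {F,R,T,W,X,Y} on symbol 1: members go to different blocks, giving {F,R,T,W} and {X,Y}.
No further refinement is possible. Final partition (4 blocks): {F,R,T,W} | {O} | {B,G} | {X,Y}.
The equivalence class containing T is {F,R,T,W}, of size 4.

4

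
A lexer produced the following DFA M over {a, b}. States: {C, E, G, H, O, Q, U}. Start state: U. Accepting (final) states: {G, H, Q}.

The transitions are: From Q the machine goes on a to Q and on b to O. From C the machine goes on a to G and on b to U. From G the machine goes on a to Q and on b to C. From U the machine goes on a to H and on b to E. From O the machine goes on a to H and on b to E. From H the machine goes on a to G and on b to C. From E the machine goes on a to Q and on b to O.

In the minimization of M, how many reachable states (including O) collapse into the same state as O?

4

Initial partition by acceptance: {G,H,Q} | {C,E,O,U}.
No further refinement is possible. Final partition (2 blocks): {G,H,Q} | {C,E,O,U}.
The equivalence class containing O is {C,E,O,U}, of size 4.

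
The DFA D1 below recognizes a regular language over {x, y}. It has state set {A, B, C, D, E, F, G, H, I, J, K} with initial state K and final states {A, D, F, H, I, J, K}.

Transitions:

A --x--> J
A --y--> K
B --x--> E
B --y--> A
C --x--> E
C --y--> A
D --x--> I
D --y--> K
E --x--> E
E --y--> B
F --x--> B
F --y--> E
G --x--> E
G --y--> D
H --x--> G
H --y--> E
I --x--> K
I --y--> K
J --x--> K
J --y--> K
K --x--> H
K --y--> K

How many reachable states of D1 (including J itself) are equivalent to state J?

2

States {C,F} cannot be reached from the start state, so discard them.
P0 = {A,D,H,I,J,K} | {B,E,G}.
Refine {A,D,H,I,J,K} on symbol x: members go to different blocks, giving {A,D,I,J,K} and {H}.
Split {A,D,I,J,K} by δ(·,x) → {A,D,I,J} and {K}.
On input x, block {A,D,I,J} splits into {A,D} and {I,J}.
On input y, block {B,E,G} splits into {B,G} and {E}.
Stable partition: {A,D} | {B,G} | {H} | {K} | {I,J} | {E} — 6 equivalence classes.
State J belongs to the block {I,J}, which has 2 states.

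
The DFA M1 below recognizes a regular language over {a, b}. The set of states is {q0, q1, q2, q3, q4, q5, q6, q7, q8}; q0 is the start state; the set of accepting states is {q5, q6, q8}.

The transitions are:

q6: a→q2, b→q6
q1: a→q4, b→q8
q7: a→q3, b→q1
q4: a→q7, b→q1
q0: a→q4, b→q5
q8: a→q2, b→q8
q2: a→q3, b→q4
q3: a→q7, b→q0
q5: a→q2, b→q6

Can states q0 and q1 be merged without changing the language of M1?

Yes

P0 = {q5,q6,q8} | {q0,q1,q2,q3,q4,q7}.
On input b, block {q0,q1,q2,q3,q4,q7} splits into {q2,q3,q4,q7} and {q0,q1}.
On input b, block {q2,q3,q4,q7} splits into {q3,q4,q7} and {q2}.
No further refinement is possible. Final partition (4 blocks): {q5,q6,q8} | {q3,q4,q7} | {q0,q1} | {q2}.
q0 and q1 lie in the same block of the stable partition, so they are equivalent — no string distinguishes them.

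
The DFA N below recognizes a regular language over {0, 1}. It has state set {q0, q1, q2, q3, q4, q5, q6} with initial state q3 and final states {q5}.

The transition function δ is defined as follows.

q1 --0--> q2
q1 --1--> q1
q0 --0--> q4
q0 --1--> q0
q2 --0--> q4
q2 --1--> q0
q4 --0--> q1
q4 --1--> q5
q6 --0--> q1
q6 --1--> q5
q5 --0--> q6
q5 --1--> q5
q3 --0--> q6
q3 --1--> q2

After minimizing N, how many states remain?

4

All states are reachable from the start state.
P0 = {q5} | {q0,q1,q2,q3,q4,q6}.
On input 1, block {q0,q1,q2,q3,q4,q6} splits into {q0,q1,q2,q3} and {q4,q6}.
On input 0, block {q0,q1,q2,q3} splits into {q0,q2,q3} and {q1}.
No further refinement is possible. Final partition (4 blocks): {q5} | {q0,q2,q3} | {q4,q6} | {q1}.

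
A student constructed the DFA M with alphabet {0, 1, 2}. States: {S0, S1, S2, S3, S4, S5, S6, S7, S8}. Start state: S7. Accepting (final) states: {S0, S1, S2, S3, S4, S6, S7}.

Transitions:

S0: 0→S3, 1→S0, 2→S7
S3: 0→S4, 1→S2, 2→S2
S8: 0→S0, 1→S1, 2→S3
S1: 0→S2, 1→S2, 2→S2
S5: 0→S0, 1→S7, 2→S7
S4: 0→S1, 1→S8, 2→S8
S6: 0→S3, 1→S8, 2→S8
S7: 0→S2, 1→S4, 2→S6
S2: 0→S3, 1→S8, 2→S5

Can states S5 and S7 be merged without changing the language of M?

No

All states are reachable from the start state.
Start with accepting vs non-accepting: {S0,S1,S2,S3,S4,S6,S7} | {S5,S8}.
Refine {S0,S1,S2,S3,S4,S6,S7} on symbol 1: members go to different blocks, giving {S0,S1,S3,S7} and {S2,S4,S6}.
Split {S0,S1,S3,S7} by δ(·,0) → {S1,S3,S7} and {S0}.
No further refinement is possible. Final partition (4 blocks): {S1,S3,S7} | {S5,S8} | {S2,S4,S6} | {S0}.
S5 and S7 end up in different blocks, so they are distinguishable. For instance, the string 'ε' is accepted from only S7.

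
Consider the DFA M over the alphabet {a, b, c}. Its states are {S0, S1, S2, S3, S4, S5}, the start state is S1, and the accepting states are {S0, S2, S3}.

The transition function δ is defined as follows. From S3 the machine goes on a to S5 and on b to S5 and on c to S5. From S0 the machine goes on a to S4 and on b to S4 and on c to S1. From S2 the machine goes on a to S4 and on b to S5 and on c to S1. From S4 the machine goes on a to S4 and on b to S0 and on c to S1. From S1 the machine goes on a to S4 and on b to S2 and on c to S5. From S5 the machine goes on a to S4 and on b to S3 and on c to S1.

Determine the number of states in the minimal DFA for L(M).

2

All states are reachable from the start state.
Initial partition by acceptance: {S0,S2,S3} | {S1,S4,S5}.
Stable partition: {S0,S2,S3} | {S1,S4,S5} — 2 equivalence classes.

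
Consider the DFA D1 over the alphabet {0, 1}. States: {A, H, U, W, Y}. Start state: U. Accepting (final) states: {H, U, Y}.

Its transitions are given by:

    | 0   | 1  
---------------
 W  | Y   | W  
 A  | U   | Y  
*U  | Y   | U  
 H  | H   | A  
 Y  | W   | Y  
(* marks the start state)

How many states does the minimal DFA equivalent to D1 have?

States {A,H} cannot be reached from the start state, so discard them.
Initial partition by acceptance: {U,Y} | {W}.
Refine {U,Y} on symbol 0: members go to different blocks, giving {U} and {Y}.
Stable partition: {U} | {W} | {Y} — 3 equivalence classes.

3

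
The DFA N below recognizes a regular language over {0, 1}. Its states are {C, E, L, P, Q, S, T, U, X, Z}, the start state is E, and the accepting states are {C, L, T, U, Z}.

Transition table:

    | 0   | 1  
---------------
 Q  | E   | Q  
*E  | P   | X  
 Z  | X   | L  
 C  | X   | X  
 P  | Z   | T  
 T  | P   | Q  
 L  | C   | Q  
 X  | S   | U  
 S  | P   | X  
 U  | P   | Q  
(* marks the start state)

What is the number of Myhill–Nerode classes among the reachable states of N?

Every state is reachable, so we keep all 10.
Initial partition by acceptance: {C,L,T,U,Z} | {E,P,Q,S,X}.
Split {C,L,T,U,Z} by δ(·,0) → {C,T,U,Z} and {L}.
Split {C,T,U,Z} by δ(·,1) → {C,T,U} and {Z}.
On input 0, block {E,P,Q,S,X} splits into {E,Q,S,X} and {P}.
On input 0, block {C,T,U} splits into {T,U} and {C}.
On input 0, block {E,Q,S,X} splits into {E,S} and {Q,X}.
Refine {Q,X} on symbol 1: members go to different blocks, giving {X} and {Q}.
Stable partition: {T,U} | {E,S} | {L} | {Z} | {P} | {C} | {X} | {Q} — 8 equivalence classes.

8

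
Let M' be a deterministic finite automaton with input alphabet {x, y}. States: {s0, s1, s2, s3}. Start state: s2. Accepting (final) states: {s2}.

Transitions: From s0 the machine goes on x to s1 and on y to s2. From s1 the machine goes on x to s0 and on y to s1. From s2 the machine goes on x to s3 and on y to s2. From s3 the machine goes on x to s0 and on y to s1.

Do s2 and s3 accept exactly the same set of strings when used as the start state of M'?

No

All states are reachable from the start state.
Initial partition by acceptance: {s2} | {s0,s1,s3}.
Split {s0,s1,s3} by δ(·,y) → {s1,s3} and {s0}.
Stable partition: {s2} | {s1,s3} | {s0} — 3 equivalence classes.
s2 and s3 end up in different blocks, so they are distinguishable. For instance, the string 'ε' is accepted from only s2.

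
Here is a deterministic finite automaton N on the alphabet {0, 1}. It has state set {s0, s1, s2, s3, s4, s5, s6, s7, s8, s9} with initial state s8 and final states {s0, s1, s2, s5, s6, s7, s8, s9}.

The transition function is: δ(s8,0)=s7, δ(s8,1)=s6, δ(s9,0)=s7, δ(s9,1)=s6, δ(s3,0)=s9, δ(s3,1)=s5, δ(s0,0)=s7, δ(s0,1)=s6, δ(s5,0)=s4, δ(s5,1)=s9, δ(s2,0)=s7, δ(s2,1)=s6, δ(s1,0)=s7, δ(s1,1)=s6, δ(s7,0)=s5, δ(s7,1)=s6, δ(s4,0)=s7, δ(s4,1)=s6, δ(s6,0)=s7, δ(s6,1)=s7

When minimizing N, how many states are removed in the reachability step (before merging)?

4

No path from s8 leads to s0, s1, s2, s3; the other 6 states are all reachable.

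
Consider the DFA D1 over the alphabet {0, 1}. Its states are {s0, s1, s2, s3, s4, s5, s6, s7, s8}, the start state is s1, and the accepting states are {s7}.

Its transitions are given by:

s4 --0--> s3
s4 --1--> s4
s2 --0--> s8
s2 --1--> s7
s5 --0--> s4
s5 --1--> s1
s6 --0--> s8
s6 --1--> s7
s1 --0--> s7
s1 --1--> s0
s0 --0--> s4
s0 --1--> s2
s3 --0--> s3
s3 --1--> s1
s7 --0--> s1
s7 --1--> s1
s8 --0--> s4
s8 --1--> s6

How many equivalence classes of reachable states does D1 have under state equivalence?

States {s5} cannot be reached from the start state, so discard them.
Initial partition by acceptance: {s7} | {s0,s1,s2,s3,s4,s6,s8}.
On input 0, block {s0,s1,s2,s3,s4,s6,s8} splits into {s0,s2,s3,s4,s6,s8} and {s1}.
On input 1, block {s0,s2,s3,s4,s6,s8} splits into {s0,s4,s8} and {s2,s6} and {s3}.
Split {s0,s4,s8} by δ(·,0) → {s0,s8} and {s4}.
The partition is now stable with 6 blocks: {s7} | {s0,s8} | {s1} | {s2,s6} | {s3} | {s4}.

6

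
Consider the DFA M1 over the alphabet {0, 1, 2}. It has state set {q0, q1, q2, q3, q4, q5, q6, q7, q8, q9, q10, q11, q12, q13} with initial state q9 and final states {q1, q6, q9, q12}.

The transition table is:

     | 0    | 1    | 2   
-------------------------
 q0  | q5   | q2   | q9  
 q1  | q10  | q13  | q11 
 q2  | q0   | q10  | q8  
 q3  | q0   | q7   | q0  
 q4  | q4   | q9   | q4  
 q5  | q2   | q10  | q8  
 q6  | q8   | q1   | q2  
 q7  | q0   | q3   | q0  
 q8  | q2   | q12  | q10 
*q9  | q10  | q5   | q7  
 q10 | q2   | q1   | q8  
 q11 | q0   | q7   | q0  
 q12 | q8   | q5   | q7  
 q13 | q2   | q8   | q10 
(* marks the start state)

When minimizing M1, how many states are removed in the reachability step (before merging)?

2

No path from q9 leads to q4, q6; the other 12 states are all reachable.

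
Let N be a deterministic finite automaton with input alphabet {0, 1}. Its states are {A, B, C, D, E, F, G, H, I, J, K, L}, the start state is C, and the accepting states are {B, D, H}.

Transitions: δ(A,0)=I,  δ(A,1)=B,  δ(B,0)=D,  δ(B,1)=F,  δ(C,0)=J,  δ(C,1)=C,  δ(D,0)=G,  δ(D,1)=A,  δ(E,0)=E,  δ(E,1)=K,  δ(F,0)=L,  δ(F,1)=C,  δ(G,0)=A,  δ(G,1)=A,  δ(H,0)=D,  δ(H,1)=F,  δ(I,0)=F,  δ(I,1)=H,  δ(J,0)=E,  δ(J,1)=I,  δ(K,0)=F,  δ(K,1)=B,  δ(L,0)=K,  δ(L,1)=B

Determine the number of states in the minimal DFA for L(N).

Start with accepting vs non-accepting: {B,D,H} | {A,C,E,F,G,I,J,K,L}.
On input 0, block {B,D,H} splits into {B,H} and {D}.
On input 1, block {A,C,E,F,G,I,J,K,L} splits into {C,E,F,G,J} and {A,I,K,L}.
Split {C,E,F,G,J} by δ(·,0) → {C,E,J} and {F,G}.
Split {C,E,J} by δ(·,1) → {E,J} and {C}.
Split {A,I,K,L} by δ(·,0) → {A,L} and {I,K}.
Refine {F,G} on symbol 1: members go to different blocks, giving {F} and {G}.
Stable partition: {B,H} | {E,J} | {D} | {A,L} | {F} | {C} | {I,K} | {G} — 8 equivalence classes.

8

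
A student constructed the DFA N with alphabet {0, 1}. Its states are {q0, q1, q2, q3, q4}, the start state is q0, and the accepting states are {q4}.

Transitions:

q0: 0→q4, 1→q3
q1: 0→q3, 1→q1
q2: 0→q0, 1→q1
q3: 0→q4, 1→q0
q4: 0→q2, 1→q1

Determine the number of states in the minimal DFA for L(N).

3

Every state is reachable, so we keep all 5.
P0 = {q4} | {q0,q1,q2,q3}.
Refine {q0,q1,q2,q3} on symbol 0: members go to different blocks, giving {q0,q3} and {q1,q2}.
The partition is now stable with 3 blocks: {q4} | {q0,q3} | {q1,q2}.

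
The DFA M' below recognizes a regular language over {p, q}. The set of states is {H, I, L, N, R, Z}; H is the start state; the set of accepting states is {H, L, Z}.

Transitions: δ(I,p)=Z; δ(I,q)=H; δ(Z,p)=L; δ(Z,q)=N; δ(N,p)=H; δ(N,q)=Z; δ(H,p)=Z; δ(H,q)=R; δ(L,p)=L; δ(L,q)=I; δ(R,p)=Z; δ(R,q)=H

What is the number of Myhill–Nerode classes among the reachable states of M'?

2

Every state is reachable, so we keep all 6.
P0 = {H,L,Z} | {I,N,R}.
The partition is now stable with 2 blocks: {H,L,Z} | {I,N,R}.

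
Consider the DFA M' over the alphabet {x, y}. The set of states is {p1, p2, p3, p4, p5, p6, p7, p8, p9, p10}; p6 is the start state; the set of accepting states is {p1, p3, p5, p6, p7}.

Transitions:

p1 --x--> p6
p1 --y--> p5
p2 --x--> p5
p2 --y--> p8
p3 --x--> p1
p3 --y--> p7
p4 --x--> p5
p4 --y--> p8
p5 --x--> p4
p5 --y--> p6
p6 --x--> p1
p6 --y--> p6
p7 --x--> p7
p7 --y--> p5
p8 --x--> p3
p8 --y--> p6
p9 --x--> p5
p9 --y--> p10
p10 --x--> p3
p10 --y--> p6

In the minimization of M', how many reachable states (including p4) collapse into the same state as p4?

States {p2,p9,p10} cannot be reached from the start state, so discard them.
Start with accepting vs non-accepting: {p1,p3,p5,p6,p7} | {p4,p8}.
Split {p1,p3,p5,p6,p7} by δ(·,x) → {p1,p3,p6,p7} and {p5}.
Refine {p1,p3,p6,p7} on symbol y: members go to different blocks, giving {p1,p7} and {p3,p6}.
On input x, block {p1,p7} splits into {p1} and {p7}.
Refine {p4,p8} on symbol x: members go to different blocks, giving {p4} and {p8}.
Refine {p3,p6} on symbol y: members go to different blocks, giving {p3} and {p6}.
No further refinement is possible. Final partition (7 blocks): {p1} | {p4} | {p5} | {p3} | {p7} | {p8} | {p6}.
The equivalence class containing p4 is {p4}, of size 1.

1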